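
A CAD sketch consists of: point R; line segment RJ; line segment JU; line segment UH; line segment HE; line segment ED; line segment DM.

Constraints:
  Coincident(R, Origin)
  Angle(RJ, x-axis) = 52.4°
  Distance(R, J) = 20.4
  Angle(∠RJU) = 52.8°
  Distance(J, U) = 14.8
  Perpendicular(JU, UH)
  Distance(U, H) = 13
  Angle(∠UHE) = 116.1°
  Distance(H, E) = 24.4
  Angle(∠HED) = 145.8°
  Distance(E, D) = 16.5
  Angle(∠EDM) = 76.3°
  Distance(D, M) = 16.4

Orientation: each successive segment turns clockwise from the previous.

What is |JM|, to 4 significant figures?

18.43

R is at the origin; RJ runs at 52.4° with length 20.4, so J = (12.45, 16.16). ∠RJU = 52.8° gives JU at -74.80° from the x-axis; with |JU| = 14.8, U = (16.33, 1.880). JU is perpendicular to UH, so UH runs at -164.8°; with |UH| = 13.0, H = (3.782, -1.528). ∠UHE = 116.1° gives HE at 131.3° from the x-axis; with |HE| = 24.4, E = (-12.32, 16.80). ∠HED = 145.8° gives ED at 97.10° from the x-axis; with |ED| = 16.5, D = (-14.36, 33.18). ∠EDM = 76.3° gives DM at -6.600° from the x-axis; with |DM| = 16.4, M = (1.930, 31.29). Then |JM| = |M − J| = 18.43.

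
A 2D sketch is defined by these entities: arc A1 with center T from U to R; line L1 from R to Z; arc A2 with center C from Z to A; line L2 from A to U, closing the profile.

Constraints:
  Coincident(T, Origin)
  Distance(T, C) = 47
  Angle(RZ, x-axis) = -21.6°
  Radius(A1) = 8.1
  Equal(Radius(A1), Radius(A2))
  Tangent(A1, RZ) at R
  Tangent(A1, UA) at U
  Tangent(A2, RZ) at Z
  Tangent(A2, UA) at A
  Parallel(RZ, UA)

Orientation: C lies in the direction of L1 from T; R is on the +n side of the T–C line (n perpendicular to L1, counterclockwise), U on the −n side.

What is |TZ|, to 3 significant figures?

47.7

The slot axis is L1's direction at -21.6°, so u = (cos -21.6°, sin -21.6°) = (0.930, -0.368) and n = (−sin -21.6°, cos -21.6°) = (0.368, 0.930). T is at the origin and C lies 47.0 along u from T, so C = 47.0·u = (43.7, -17.3). Tangency of A1 to both parallel lines with radius 8.1 puts R and U at T ± 8.1·n: R = (2.98, 7.53), U = (-2.98, -7.53). Equal radii place Z and A the same way about C: Z = C + 8.1·n = (46.7, -9.77), A = C − 8.1·n = (40.7, -24.8). Then |TZ| = |Z − T| = 47.7.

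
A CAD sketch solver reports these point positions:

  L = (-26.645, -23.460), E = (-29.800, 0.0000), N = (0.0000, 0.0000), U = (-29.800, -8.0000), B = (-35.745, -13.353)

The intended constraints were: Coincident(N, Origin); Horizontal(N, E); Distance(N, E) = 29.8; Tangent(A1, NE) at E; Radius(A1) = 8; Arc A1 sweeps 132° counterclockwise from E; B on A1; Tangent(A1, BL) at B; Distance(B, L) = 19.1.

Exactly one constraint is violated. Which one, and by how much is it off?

Distance(B, L) = 19.1 — off by 5.50.

N = (0.00, 0.00) ✓; N.y = 0.00, E.y = 0.00 ✓; |NE| = 29.80 ✓; ∠(UE, EN) = 90.00° ✓; |UE| = 8.000 ✓; bearing(U→B) − bearing(U→E) = 132.0° ✓; |UB| = 8.000 ✓; ∠(UB, BL) = 90.00° ✓; |BL| = 13.60 ✗.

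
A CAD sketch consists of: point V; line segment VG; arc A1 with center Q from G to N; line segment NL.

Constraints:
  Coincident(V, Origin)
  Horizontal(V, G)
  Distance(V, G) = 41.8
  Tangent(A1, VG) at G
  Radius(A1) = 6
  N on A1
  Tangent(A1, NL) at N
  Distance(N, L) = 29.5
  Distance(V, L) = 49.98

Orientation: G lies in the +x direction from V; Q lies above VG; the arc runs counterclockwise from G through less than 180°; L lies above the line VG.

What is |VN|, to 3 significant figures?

48.0

V is at the origin; VG is horizontal with |VG| = 41.8 and G on the +x side, so G = (41.8, 0.00). Tangency of A1 to VG means the radius QG is perpendicular to VG, so Q = G + (0, 6) = (41.8, 6.00). Since QN ⟂ NL (tangency), |QL| = √(6.0² + 29.5²) = 30.1 regardless of where N sits on A1. So L lies on both circle(V, 49.98) and circle(Q, 30.1); the above-VG intersection is L = (35.3, 35.4). N is the foot of the tangent from L: N = (47.3, 8.44).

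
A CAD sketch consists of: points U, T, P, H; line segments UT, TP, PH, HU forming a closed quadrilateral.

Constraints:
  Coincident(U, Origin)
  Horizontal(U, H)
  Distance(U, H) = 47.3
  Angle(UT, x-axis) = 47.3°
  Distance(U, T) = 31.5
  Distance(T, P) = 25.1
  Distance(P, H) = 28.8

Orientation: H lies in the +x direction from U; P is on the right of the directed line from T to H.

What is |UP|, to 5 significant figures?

18.642

U is at the origin; U and H share the same y with |UH| = 47.3 and H in +x, so H = (47.3, 0). UT runs at 47.3° with |UT| = 31.5, so T = (21.362, 23.150). P is determined by |TP| = 25.1 and |PH| = 28.8 together: it lies at the intersection of circle(T, 25.1) and circle(H, 28.8). With |TH| = 34.766, the foot of the radical line on TH is 14.515 from T and the perpendicular offset is √(25.1² − 14.515²) = 20.477. Taking the right-of-TH solution: P = (18.556, -1.7928).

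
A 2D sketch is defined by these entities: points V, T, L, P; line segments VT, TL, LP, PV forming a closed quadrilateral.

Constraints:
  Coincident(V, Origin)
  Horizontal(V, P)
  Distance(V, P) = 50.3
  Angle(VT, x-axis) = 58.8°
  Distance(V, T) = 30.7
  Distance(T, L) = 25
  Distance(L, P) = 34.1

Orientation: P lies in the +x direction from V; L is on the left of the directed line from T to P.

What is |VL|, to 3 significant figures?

51.6

V is at the origin; VP is horizontal with |VP| = 50.3 and P in +x, so P = (50.3, 0). VT runs at 58.8° with |VT| = 30.7, so T = (15.9, 26.3). L is determined by |TL| = 25.0 and |LP| = 34.1 together: it lies at the intersection of circle(T, 25.0) and circle(P, 34.1). With |TP| = 43.3, the foot of the radical line on TP is 15.4 from T and the perpendicular offset is √(25.0² − 15.4²) = 19.7. Taking the left-of-TP solution: L = (40.1, 32.5).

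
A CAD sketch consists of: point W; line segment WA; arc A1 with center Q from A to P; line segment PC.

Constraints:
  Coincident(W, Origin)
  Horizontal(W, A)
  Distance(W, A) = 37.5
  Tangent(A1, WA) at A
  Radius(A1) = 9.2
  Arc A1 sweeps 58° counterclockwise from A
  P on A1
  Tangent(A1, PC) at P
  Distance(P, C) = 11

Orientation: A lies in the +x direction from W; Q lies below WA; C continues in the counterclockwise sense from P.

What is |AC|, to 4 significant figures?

19.29

W is at the origin; W and A share the same y with |WA| = 37.5 and A on the +x side, so A = (37.50, 0.000). The tangent condition forces QA to be normal to WA, so Q = A + (0, -9.2) = (37.50, -9.200). On A1, A sits at bearing 90° from Q; a 58° counterclockwise sweep puts P at bearing 148°, so P = Q + 9.2·(cos 148°, sin 148°) = (29.70, -4.325). A1 meets PC tangentially, so QP is at right angles to PC, so PC runs along (−sin 148°, cos 148°); with |PC| = 11.0, C = (23.87, -13.65). Then |AC| = |C − A| = 19.29.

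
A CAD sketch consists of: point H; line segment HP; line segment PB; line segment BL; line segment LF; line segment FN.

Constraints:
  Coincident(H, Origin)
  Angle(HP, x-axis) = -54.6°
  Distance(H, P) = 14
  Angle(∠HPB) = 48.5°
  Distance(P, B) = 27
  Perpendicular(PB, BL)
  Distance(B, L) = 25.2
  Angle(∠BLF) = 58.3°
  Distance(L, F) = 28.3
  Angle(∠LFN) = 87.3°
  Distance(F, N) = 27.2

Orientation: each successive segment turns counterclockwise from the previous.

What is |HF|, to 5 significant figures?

6.3566

H is at the origin; HP runs at -54.6° with length 14.0, so P = (8.1099, -11.412). ∠HPB = 48.5° gives PB at 76.900° from the x-axis; with |PB| = 27.0, B = (14.230, 14.886). PB is perpendicular to BL, so BL runs at 166.90°; with |BL| = 25.2, L = (-10.315, 20.597). ∠BLF = 58.3° gives LF at -71.400° from the x-axis; with |LF| = 28.3, F = (-1.2881, -6.2247). Then |HF| = |F − H| = 6.3566.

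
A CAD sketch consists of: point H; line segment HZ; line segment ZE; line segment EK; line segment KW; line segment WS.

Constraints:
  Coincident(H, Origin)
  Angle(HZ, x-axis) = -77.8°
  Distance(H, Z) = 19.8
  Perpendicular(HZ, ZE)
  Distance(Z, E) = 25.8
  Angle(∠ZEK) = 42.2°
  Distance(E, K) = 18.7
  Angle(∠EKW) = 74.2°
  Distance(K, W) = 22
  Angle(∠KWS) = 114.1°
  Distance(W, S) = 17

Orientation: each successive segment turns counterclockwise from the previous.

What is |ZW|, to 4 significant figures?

7.465

H is at the origin; HZ runs at -77.8° with length 19.8, so Z = (4.184, -19.35). HZ ⟂ ZE, so ZE runs at 12.20°; with |ZE| = 25.8, E = (29.40, -13.90). ∠ZEK = 42.2° gives EK at 150.0° from the x-axis; with |EK| = 18.7, K = (13.21, -4.551). ∠EKW = 74.2° gives KW at -104.2° from the x-axis; with |KW| = 22.0, W = (7.810, -25.88). Then |ZW| = |W − Z| = 7.465.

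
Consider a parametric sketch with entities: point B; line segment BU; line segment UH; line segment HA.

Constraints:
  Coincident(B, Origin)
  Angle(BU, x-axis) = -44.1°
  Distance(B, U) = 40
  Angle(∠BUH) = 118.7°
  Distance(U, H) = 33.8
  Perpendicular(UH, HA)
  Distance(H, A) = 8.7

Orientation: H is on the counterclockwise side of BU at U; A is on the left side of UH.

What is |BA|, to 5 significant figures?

59.213

∠BUH = 118.7°, so UH runs at -44.1° + (180° − 118.7°) = 17.200° from the x-axis; with |UH| = 33.8, H = U + 33.8·(cos 17.200°, sin 17.200°) = (61.013, -17.842). The perpendicularity gives HA at right angles to UH; with |HA| = 8.7 on the left of UH, A = H + 8.7·(-0.29571, 0.95528) = (58.441, -9.5307). Then |BA| = |A − B| = 59.213.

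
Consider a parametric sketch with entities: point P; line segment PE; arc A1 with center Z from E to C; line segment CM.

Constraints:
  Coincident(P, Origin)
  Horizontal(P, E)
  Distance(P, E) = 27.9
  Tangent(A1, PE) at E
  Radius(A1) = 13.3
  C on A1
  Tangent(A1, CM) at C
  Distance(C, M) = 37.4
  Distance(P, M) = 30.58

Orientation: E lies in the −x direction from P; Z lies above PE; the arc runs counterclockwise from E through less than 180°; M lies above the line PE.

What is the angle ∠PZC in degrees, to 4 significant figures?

20.99°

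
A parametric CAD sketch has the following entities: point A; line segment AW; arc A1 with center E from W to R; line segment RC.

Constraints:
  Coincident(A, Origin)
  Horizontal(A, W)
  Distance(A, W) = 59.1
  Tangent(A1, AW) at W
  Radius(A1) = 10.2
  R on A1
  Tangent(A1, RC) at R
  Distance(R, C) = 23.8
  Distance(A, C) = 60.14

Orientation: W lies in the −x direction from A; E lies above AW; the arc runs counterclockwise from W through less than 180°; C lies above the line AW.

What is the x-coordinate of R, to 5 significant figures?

-48.903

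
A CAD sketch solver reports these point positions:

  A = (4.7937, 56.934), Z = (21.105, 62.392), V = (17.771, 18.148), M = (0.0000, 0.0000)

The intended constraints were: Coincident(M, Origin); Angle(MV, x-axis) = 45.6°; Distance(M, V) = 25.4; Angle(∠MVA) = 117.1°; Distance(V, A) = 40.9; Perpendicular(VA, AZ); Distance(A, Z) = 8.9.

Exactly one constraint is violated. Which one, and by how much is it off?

Distance(A, Z) = 8.9 — off by 8.30.

M = (0.00, 0.00) ✓; MV at 45.60° ✓; |MV| = 25.40 ✓; ∠MVA = 117.1° ✓; |VA| = 40.90 ✓; ∠(VA, AZ) = 90.00° ✓; |AZ| = 17.20 ✗.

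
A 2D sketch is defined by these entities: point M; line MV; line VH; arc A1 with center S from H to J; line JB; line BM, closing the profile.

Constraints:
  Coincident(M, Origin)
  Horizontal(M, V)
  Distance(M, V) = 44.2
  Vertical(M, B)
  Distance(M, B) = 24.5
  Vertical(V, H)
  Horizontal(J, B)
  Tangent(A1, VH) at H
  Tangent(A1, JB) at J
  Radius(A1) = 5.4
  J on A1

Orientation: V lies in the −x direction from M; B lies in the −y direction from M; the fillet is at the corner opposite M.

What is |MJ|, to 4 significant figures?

45.89

M is at the origin; MV is horizontal with |MV| = 44.2 and V on the −x side, so V = (-44.20, 0.000). M and B share the same x with |MB| = 24.5 and B on the −y side, so B = (0.000, -24.50). The virtual corner opposite M is at (-44.20, -24.50). The tangent condition forces SH to be normal to VH and A1 meets JB tangentially, so SJ is at right angles to JB, with radius 5.4, so the center S sits 5.4 in from both sides at S = (-38.80, -19.10). That places the tangent points at H = (-44.20, -19.10) on VH and J = (-38.80, -24.50) on JB. Then |MJ| = |J − M| = 45.89.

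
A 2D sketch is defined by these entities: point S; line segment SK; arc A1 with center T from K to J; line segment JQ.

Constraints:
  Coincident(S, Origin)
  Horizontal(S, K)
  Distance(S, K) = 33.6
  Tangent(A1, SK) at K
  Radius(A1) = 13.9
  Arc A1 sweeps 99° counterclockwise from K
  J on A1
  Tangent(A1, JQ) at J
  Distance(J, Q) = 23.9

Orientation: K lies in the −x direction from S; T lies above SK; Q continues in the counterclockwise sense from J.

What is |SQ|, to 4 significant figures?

46.17

S is at the origin; SK is horizontal with |SK| = 33.6 and K on the −x side, so K = (-33.60, 0.000). Since A1 is tangent to SK there, TK ⟂ SK, so T = K + (0, 13.9) = (-33.60, 13.90). On A1, K sits at bearing -90° from T; a 99° counterclockwise sweep puts J at bearing 9°, so J = T + 13.9·(cos 9°, sin 9°) = (-19.87, 16.07). Since A1 is tangent to JQ there, TJ ⟂ JQ, so JQ runs along (−sin 9°, cos 9°); with |JQ| = 23.9, Q = (-23.61, 39.68). Then |SQ| = |Q − S| = 46.17.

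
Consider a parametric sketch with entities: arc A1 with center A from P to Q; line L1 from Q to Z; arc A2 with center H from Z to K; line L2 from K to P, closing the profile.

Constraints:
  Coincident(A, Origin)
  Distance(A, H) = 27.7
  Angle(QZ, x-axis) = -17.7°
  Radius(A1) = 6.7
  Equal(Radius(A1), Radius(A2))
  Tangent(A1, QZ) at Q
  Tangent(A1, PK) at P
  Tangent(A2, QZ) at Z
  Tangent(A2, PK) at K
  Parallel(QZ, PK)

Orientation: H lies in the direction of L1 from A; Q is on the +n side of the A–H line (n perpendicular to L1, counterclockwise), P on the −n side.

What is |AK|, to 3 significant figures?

28.5

Tangency of A1 to both parallel lines with radius 6.7 puts Q and P at A ± 6.7·n: Q = (2.04, 6.38), P = (-2.04, -6.38). Equal radii place Z and K the same way about H: Z = H + 6.7·n = (28.4, -2.04), K = H − 6.7·n = (24.4, -14.8). Then |AK| = |K − A| = 28.5.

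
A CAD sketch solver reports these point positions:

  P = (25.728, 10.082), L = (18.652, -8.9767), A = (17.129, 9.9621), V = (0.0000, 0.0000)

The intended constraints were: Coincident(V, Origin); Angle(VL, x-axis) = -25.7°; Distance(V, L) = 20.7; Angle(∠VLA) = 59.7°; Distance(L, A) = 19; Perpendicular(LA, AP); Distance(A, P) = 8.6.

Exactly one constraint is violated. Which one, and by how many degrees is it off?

Perpendicular(LA, AP) — off by 3.80°.

V = (0.00, 0.00) ✓; VL at -25.70° ✓; |VL| = 20.70 ✓; ∠VLA = 59.70° ✓; |LA| = 19.00 ✓; ∠(LA, AP) = 93.80° ✗; |AP| = 8.600 ✓.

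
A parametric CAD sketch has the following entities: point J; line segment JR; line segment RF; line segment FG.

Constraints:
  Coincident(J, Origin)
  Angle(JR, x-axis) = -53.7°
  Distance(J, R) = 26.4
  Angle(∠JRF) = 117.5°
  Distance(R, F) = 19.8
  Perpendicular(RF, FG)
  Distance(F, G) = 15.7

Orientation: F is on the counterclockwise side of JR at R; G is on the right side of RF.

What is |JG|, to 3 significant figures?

50.5

J is at the origin; JR runs at -53.7° with length 26.4, so R = 26.4·(cos -53.7°, sin -53.7°) = (15.6, -21.3). ∠JRF = 117.5°, so RF runs at -53.7° + (180° − 117.5°) = 8.80° from the x-axis; with |RF| = 19.8, F = R + 19.8·(cos 8.80°, sin 8.80°) = (35.2, -18.2). RF is perpendicular to FG; with |FG| = 15.7 on the right of RF, G = F + 15.7·(0.153, -0.988) = (37.6, -33.8). Then |JG| = |G − J| = 50.5.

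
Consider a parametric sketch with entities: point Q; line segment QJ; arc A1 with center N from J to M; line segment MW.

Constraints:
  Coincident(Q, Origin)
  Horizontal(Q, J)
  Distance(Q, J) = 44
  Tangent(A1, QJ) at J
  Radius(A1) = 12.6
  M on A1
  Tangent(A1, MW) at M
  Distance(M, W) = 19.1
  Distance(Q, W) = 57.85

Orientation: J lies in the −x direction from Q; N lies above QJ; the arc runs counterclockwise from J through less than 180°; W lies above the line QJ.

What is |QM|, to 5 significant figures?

39.644

Q is at the origin; Q and J share the same y with |QJ| = 44.0 and J on the −x side, so J = (-44.000, 0.0000). A1 meets QJ tangentially, so NJ is at right angles to QJ, so N = J + (0, 12.6) = (-44.000, 12.600). Since NM ⟂ MW (tangency), |NW| = √(12.6² + 19.1²) = 22.882 regardless of where M sits on A1. So W lies on both circle(Q, 57.85) and circle(N, 22.882); the above-QJ intersection is W = (-45.743, 35.415). M is the foot of the tangent from W: M = (-34.041, 20.319).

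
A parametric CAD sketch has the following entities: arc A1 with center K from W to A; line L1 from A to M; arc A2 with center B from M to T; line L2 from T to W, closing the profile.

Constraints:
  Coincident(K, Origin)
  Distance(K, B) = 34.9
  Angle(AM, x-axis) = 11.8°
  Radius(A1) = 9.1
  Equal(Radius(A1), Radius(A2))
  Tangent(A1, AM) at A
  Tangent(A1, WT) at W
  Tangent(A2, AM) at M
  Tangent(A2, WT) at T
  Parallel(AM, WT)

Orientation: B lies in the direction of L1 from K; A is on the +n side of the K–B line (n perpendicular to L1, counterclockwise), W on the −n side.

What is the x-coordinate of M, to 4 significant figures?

32.30

The slot axis is L1's direction at 11.8°, so u = (cos 11.8°, sin 11.8°) = (0.9789, 0.2045) and n = (−sin 11.8°, cos 11.8°) = (-0.2045, 0.9789). K is at the origin and B lies 34.9 along u from K, so B = 34.9·u = (34.16, 7.137). Tangency of A1 to both parallel lines with radius 9.1 puts A and W at K ± 9.1·n: A = (-1.861, 8.908), W = (1.861, -8.908). Equal radii place M and T the same way about B: M = B + 9.1·n = (32.30, 16.04), T = B − 9.1·n = (36.02, -1.771). So M.x = 32.30.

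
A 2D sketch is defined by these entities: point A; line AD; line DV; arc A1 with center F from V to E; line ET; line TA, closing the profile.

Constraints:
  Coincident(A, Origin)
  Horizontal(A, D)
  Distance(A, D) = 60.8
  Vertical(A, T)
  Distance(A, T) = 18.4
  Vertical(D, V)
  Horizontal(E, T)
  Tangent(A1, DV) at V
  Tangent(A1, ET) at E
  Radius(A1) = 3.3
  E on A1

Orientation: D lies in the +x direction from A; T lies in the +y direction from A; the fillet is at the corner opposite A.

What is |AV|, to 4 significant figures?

62.65

The virtual corner opposite A is at (60.80, 18.40). Since A1 is tangent to DV there, FV ⟂ DV and tangency of A1 to ET means the radius FE is perpendicular to ET, with radius 3.3, so the center F sits 3.3 in from both sides at F = (57.50, 15.10). That places the tangent points at V = (60.80, 15.10) on DV and E = (57.50, 18.40) on ET. Then |AV| = |V − A| = 62.65.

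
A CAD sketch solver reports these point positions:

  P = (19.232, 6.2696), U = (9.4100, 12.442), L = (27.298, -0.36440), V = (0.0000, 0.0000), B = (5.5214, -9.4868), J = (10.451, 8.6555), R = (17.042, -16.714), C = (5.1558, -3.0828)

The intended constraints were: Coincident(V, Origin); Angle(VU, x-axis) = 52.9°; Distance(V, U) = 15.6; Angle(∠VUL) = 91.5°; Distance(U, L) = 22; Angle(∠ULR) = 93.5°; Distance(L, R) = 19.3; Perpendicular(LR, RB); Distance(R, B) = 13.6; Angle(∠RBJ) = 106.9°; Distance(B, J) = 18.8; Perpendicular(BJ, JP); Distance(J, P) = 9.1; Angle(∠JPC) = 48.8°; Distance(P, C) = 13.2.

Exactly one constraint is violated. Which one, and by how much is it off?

Distance(P, C) = 13.2 — off by 3.70.

V = (0.00, 0.00) ✓; VU at 52.90° ✓; |VU| = 15.60 ✓; ∠VUL = 91.50° ✓; |UL| = 22.00 ✓; ∠ULR = 93.50° ✓; |LR| = 19.30 ✓; ∠(LR, RB) = 90.00° ✓; |RB| = 13.60 ✓; ∠RBJ = 106.9° ✓; |BJ| = 18.80 ✓; ∠(BJ, JP) = 90.00° ✓; |JP| = 9.099 ✓; ∠JPC = 48.80° ✓; |PC| = 16.90 ✗.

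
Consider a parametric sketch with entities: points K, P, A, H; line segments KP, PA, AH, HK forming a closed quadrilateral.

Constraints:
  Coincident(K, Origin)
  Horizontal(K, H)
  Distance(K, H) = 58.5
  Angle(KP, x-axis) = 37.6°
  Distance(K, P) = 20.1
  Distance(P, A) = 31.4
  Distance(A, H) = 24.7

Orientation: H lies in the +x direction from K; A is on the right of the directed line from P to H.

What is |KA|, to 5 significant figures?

38.312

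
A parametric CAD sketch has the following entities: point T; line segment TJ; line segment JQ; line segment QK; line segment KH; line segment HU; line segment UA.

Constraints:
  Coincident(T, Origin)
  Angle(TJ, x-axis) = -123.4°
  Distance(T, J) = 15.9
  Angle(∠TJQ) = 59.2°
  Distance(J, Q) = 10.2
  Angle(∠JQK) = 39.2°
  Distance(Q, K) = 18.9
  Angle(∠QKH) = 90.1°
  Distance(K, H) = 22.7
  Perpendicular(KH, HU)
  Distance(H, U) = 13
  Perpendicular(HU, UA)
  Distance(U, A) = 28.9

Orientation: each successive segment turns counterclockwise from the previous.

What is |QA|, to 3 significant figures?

8.53

T is at the origin; TJ runs at -123.4° with length 15.9, so J = (-8.75, -13.3). ∠TJQ = 59.2° gives JQ at -2.60° from the x-axis; with |JQ| = 10.2, Q = (1.44, -13.7). ∠JQK = 39.2° gives QK at 138° from the x-axis; with |QK| = 18.9, K = (-12.7, -1.14). ∠QKH = 90.1° gives KH at -132° from the x-axis; with |KH| = 22.7, H = (-27.8, -18.0). KH is perpendicular to HU, so HU runs at -41.9°; with |HU| = 13.0, U = (-18.1, -26.7). HU is perpendicular to UA, so UA runs at 48.1°; with |UA| = 28.9, A = (1.16, -5.21). Then |QA| = |A − Q| = 8.53.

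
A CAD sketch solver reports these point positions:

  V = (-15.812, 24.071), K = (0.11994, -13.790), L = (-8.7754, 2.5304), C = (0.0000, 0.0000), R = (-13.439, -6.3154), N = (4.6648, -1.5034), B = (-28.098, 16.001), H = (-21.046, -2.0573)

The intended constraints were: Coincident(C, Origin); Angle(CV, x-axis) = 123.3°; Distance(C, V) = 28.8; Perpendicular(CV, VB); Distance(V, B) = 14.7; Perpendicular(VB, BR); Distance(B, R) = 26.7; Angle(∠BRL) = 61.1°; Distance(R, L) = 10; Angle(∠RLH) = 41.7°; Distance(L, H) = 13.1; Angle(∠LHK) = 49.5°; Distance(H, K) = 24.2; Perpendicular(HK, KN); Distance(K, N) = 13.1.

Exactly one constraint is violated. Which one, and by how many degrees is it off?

Perpendicular(HK, KN) — off by 8.70°.

C = (0.00, 0.00) ✓; CV at 123.3° ✓; |CV| = 28.80 ✓; ∠(CV, VB) = 90.00° ✓; |VB| = 14.70 ✓; ∠(VB, BR) = 90.00° ✓; |BR| = 26.70 ✓; ∠BRL = 61.10° ✓; |RL| = 10.00 ✓; ∠RLH = 41.70° ✓; |LH| = 13.10 ✓; ∠LHK = 49.50° ✓; |HK| = 24.20 ✓; ∠(HK, KN) = 98.70° ✗; |KN| = 13.10 ✓.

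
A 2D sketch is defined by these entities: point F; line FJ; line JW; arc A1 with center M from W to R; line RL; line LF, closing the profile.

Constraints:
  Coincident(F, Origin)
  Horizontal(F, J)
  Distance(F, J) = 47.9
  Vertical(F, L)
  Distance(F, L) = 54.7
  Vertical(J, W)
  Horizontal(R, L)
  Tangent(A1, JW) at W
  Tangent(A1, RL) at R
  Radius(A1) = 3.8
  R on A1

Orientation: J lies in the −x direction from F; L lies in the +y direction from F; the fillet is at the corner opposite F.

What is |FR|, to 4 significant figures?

70.26

F is at the origin; F and J share the same y with |FJ| = 47.9 and J on the −x side, so J = (-47.90, 0.000). F and L share the same x with |FL| = 54.7 and L on the +y side, so L = (0.000, 54.70). The virtual corner opposite F is at (-47.90, 54.70). Since A1 is tangent to JW there, MW ⟂ JW and the tangent condition forces MR to be normal to RL, with radius 3.8, so the center M sits 3.8 in from both sides at M = (-44.10, 50.90). That places the tangent points at W = (-47.90, 50.90) on JW and R = (-44.10, 54.70) on RL. Then |FR| = |R − F| = 70.26.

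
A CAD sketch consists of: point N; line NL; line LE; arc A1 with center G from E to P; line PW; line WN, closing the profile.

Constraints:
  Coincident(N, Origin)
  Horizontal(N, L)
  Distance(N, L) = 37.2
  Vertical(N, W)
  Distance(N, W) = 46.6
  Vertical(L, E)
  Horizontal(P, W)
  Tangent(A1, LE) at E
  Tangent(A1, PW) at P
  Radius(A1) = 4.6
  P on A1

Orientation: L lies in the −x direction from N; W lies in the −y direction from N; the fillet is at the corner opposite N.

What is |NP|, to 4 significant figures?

56.87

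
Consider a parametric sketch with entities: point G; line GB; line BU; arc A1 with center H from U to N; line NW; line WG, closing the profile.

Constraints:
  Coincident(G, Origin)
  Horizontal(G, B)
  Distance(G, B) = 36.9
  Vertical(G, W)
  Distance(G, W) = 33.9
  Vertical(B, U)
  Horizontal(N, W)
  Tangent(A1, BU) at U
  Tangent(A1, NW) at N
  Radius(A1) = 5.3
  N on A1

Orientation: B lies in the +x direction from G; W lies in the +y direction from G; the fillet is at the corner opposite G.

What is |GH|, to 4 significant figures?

42.62

G is at the origin; GB is horizontal with |GB| = 36.9 and B on the +x side, so B = (36.90, 0.000). GW is vertical with |GW| = 33.9 and W on the +y side, so W = (0.000, 33.90). The virtual corner opposite G is at (36.90, 33.90). A1 meets BU tangentially, so HU is at right angles to BU and since A1 is tangent to NW there, HN ⟂ NW, with radius 5.3, so the center H sits 5.3 in from both sides at H = (31.60, 28.60). Then |GH| = |H − G| = 42.62.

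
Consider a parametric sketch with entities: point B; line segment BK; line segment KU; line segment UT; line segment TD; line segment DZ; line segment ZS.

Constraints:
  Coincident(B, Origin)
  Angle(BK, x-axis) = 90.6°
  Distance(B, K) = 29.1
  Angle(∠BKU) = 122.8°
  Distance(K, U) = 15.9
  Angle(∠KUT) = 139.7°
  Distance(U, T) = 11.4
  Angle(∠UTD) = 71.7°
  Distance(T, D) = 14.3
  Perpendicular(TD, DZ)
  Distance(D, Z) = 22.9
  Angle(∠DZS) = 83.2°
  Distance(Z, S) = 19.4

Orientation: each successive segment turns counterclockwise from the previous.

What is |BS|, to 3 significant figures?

50.3

B is at the origin; BK runs at 90.6° with length 29.1, so K = (-0.305, 29.1). ∠BKU = 122.8° gives KU at 148° from the x-axis; with |KU| = 15.9, U = (-13.8, 37.6). ∠KUT = 139.7° gives UT at -172° from the x-axis; with |UT| = 11.4, T = (-25.0, 36.0). ∠UTD = 71.7° gives TD at -63.6° from the x-axis; with |TD| = 14.3, D = (-18.7, 23.2). TD ⟂ DZ, so DZ runs at 26.4°; with |DZ| = 22.9, Z = (1.82, 33.3). ∠DZS = 83.2° gives ZS at 123° from the x-axis; with |ZS| = 19.4, S = (-8.80, 49.6). Then |BS| = |S − B| = 50.3.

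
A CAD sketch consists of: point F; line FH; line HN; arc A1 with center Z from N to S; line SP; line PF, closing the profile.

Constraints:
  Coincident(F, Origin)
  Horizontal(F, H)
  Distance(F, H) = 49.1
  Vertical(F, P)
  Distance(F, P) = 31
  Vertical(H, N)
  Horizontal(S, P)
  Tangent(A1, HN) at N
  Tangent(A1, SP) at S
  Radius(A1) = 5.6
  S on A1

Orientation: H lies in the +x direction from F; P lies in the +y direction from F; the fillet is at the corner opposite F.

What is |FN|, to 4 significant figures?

55.28

F is at the origin; FH is horizontal with |FH| = 49.1 and H on the +x side, so H = (49.10, 0.000). F and P share the same x with |FP| = 31.0 and P on the +y side, so P = (0.000, 31.00). The virtual corner opposite F is at (49.10, 31.00). Tangency of A1 to HN means the radius ZN is perpendicular to HN and since A1 is tangent to SP there, ZS ⟂ SP, with radius 5.6, so the center Z sits 5.6 in from both sides at Z = (43.50, 25.40). That places the tangent points at N = (49.10, 25.40) on HN and S = (43.50, 31.00) on SP. Then |FN| = |N − F| = 55.28.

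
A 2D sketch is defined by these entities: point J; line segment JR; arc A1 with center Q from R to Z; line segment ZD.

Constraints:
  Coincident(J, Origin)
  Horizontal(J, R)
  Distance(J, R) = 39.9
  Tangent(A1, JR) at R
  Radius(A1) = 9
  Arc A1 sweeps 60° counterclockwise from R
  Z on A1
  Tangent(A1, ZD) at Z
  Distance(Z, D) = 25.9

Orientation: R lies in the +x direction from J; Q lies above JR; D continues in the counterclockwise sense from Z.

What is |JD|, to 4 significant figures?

66.35

J is at the origin; J and R share the same y with |JR| = 39.9 and R on the +x side, so R = (39.90, 0.000). The tangent condition forces QR to be normal to JR, so Q = R + (0, 9) = (39.90, 9.000). On A1, R sits at bearing -90° from Q; a 60° counterclockwise sweep puts Z at bearing -30°, so Z = Q + 9.0·(cos -30°, sin -30°) = (47.69, 4.500). Since A1 is tangent to ZD there, QZ ⟂ ZD, so ZD runs along (−sin -30°, cos -30°); with |ZD| = 25.9, D = (60.64, 26.93). Then |JD| = |D − J| = 66.35.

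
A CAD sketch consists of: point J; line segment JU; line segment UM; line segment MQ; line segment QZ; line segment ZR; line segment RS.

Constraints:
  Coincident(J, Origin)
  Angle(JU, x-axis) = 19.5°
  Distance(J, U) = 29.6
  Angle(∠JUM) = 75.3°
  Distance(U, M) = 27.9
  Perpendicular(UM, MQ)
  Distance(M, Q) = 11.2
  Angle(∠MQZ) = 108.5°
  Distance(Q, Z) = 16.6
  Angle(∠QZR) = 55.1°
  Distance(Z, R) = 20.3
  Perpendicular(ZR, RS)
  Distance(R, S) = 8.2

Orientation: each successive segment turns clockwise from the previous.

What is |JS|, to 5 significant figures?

34.535

J is at the origin; JU runs at 19.5° with length 29.6, so U = (27.902, 9.8807). ∠JUM = 75.3° gives UM at -85.200° from the x-axis; with |UM| = 27.9, M = (30.237, -17.921). The perpendicularity gives MQ at right angles to UM, so MQ runs at -175.20°; with |MQ| = 11.2, Q = (19.076, -18.859). ∠MQZ = 108.5° gives QZ at 113.30° from the x-axis; with |QZ| = 16.6, Z = (12.510, -3.6124). ∠QZR = 55.1° gives ZR at -11.600° from the x-axis; with |ZR| = 20.3, R = (32.395, -7.6943). ZR ⟂ RS, so RS runs at -101.60°; with |RS| = 8.2, S = (30.747, -15.727). Then |JS| = |S − J| = 34.535.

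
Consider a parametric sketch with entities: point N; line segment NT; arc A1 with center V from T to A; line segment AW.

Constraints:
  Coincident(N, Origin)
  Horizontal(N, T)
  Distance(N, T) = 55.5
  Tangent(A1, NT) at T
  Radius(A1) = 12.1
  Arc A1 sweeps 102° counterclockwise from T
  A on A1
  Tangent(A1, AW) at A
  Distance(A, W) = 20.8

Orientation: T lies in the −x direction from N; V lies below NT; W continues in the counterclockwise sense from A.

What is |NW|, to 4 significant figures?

72.06

On A1, T sits at bearing 90° from V; a 102° counterclockwise sweep puts A at bearing 192°, so A = V + 12.1·(cos 192°, sin 192°) = (-67.34, -14.62). The tangent condition forces VA to be normal to AW, so AW runs along (−sin 192°, cos 192°); with |AW| = 20.8, W = (-63.01, -34.96). Then |NW| = |W − N| = 72.06.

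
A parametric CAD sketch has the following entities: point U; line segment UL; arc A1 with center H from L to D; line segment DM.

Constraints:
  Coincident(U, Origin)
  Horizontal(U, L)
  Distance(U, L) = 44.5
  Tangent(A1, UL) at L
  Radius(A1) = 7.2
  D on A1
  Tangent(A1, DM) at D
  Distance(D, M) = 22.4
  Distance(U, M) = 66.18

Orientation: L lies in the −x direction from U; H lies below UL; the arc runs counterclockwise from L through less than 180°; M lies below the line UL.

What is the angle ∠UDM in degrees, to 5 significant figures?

124.72°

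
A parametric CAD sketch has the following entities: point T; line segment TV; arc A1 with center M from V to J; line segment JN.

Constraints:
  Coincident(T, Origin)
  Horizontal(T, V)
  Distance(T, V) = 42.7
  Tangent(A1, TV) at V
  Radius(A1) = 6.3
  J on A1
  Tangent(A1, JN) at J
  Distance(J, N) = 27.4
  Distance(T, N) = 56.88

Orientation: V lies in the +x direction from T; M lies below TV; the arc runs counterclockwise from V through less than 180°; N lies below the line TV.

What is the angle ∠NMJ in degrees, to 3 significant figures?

77.1°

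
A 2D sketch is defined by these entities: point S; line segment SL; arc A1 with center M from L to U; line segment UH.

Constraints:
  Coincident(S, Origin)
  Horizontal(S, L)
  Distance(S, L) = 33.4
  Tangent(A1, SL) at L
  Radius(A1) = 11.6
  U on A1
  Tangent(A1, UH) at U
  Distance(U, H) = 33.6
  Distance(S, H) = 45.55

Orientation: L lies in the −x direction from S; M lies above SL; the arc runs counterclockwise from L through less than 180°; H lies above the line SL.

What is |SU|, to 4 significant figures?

23.97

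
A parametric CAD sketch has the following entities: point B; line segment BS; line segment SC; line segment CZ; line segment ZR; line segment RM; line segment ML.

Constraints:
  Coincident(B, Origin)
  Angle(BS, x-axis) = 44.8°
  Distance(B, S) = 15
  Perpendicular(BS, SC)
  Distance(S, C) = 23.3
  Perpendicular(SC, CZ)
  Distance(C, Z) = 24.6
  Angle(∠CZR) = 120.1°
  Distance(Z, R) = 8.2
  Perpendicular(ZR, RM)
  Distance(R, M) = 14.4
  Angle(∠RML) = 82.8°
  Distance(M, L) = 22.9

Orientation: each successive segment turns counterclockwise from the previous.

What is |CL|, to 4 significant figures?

9.994

B is at the origin; BS runs at 44.8° with length 15.0, so S = (10.64, 10.57). The perpendicularity gives SC at right angles to BS, so SC runs at 134.8°; with |SC| = 23.3, C = (-5.774, 27.10). SC is perpendicular to CZ, so CZ runs at -135.2°; with |CZ| = 24.6, Z = (-23.23, 9.769). ∠CZR = 120.1° gives ZR at -75.30° from the x-axis; with |ZR| = 8.2, R = (-21.15, 1.837). The perpendicularity gives RM at right angles to ZR, so RM runs at 14.70°; with |RM| = 14.4, M = (-7.220, 5.491). ∠RML = 82.8° gives ML at 111.9° from the x-axis; with |ML| = 22.9, L = (-15.76, 26.74). Then |CL| = |L − C| = 9.994.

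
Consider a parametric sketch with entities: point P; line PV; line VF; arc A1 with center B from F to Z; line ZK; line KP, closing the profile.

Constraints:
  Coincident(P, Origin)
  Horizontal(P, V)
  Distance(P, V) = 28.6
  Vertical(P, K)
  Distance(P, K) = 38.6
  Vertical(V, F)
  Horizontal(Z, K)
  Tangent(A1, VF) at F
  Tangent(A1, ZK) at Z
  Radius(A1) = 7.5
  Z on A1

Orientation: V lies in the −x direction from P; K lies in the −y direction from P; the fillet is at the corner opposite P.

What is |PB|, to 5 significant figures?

37.582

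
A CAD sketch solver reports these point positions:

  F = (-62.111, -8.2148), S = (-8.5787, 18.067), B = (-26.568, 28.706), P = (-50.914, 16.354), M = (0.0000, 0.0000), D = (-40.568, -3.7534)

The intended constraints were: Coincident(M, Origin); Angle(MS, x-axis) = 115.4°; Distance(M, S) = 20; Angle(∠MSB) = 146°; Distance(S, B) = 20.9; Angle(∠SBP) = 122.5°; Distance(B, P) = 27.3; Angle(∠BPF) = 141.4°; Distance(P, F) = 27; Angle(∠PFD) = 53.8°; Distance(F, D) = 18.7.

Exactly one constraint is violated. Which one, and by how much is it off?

Distance(F, D) = 18.7 — off by 3.30.

M = (0.00, 0.00) ✓; MS at 115.4° ✓; |MS| = 20.00 ✓; ∠MSB = 146.0° ✓; |SB| = 20.90 ✓; ∠SBP = 122.5° ✓; |BP| = 27.30 ✓; ∠BPF = 141.4° ✓; |PF| = 27.00 ✓; ∠PFD = 53.80° ✓; |FD| = 22.00 ✗.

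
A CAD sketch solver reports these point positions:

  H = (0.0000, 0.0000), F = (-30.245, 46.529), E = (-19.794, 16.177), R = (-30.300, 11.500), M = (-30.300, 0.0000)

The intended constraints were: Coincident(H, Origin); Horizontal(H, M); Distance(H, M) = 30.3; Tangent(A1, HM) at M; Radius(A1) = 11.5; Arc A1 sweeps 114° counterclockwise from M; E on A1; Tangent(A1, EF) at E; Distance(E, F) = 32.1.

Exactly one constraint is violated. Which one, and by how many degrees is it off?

Tangent(A1, EF) at E — off by 5.00°.

H = (0.00, 0.00) ✓; H.y = 0.00, M.y = 0.00 ✓; |HM| = 30.30 ✓; ∠(RM, MH) = 90.00° ✓; |RM| = 11.50 ✓; bearing(R→E) − bearing(R→M) = 114.0° ✓; |RE| = 11.50 ✓; ∠(RE, EF) = 95.00° ✗; |EF| = 32.10 ✓.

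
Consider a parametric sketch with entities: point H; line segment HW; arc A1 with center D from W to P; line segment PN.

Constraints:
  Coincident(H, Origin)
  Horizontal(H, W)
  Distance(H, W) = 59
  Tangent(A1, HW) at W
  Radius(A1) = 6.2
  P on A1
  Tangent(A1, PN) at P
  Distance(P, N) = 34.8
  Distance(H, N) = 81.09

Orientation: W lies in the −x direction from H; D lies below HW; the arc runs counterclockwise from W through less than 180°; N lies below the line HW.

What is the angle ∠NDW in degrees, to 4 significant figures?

160.5°

Checks: |DP| = 6.200 ✓; ∠(DP, PN) = 90.00° ✓; |PN| = 34.80 ✓; |HN| = 81.09 ✓.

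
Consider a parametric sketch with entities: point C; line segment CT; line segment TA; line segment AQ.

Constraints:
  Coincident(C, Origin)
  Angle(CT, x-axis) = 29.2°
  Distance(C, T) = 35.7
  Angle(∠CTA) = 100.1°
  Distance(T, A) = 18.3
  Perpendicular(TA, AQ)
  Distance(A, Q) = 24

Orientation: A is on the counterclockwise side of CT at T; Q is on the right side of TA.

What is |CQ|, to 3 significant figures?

64.0

∠CTA = 100.1°, so TA runs at 29.2° + (180° − 100.1°) = 109° from the x-axis; with |TA| = 18.3, A = T + 18.3·(cos 109°, sin 109°) = (25.2, 34.7). TA is perpendicular to AQ; with |AQ| = 24.0 on the right of TA, Q = A + 24.0·(0.945, 0.327) = (47.9, 42.6). Then |CQ| = |Q − C| = 64.0.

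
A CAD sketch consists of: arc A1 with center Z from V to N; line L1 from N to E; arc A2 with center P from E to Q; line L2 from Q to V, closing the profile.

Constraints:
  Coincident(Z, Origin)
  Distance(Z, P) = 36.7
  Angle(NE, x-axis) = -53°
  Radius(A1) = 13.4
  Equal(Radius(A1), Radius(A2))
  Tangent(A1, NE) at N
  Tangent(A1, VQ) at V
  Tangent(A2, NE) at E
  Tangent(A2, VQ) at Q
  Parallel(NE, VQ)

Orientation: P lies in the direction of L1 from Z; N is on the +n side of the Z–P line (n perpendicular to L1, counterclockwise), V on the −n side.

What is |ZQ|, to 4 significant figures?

39.07

Tangency of A1 to both parallel lines with radius 13.4 puts N and V at Z ± 13.4·n: N = (10.70, 8.064), V = (-10.70, -8.064). Equal radii place E and Q the same way about P: E = P + 13.4·n = (32.79, -21.25), Q = P − 13.4·n = (11.38, -37.37). Then |ZQ| = |Q − Z| = 39.07.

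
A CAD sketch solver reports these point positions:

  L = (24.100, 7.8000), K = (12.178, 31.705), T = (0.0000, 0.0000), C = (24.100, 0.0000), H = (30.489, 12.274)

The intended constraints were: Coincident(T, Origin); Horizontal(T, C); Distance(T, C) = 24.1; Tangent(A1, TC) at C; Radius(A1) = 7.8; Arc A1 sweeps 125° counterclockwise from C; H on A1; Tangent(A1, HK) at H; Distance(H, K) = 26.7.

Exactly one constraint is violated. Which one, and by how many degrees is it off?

Tangent(A1, HK) at H — off by 8.30°.

T = (0.00, 0.00) ✓; T.y = 0.00, C.y = 0.00 ✓; |TC| = 24.10 ✓; ∠(LC, CT) = 90.00° ✓; |LC| = 7.800 ✓; bearing(L→H) − bearing(L→C) = 125.0° ✓; |LH| = 7.800 ✓; ∠(LH, HK) = 81.70° ✗; |HK| = 26.70 ✓.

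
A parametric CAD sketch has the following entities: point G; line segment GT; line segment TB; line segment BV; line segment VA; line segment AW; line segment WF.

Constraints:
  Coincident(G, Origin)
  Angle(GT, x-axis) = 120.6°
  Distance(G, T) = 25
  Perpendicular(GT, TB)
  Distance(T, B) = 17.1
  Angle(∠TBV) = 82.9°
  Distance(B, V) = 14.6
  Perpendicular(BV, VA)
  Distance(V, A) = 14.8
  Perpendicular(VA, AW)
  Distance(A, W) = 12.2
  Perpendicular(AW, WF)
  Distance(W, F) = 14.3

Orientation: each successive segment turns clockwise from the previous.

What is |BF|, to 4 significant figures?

2.452

G is at the origin; GT runs at 120.6° with length 25.0, so T = (-12.73, 21.52). The perpendicularity gives TB at right angles to GT, so TB runs at 30.60°; with |TB| = 17.1, B = (1.993, 30.22). ∠TBV = 82.9° gives BV at -66.50° from the x-axis; with |BV| = 14.6, V = (7.814, 16.83). BV ⟂ VA, so VA runs at -156.5°; with |VA| = 14.8, A = (-5.758, 10.93). VA is perpendicular to AW, so AW runs at 113.5°; with |AW| = 12.2, W = (-10.62, 22.12). AW ⟂ WF, so WF runs at 23.50°; with |WF| = 14.3, F = (2.491, 27.82). Then |BF| = |F − B| = 2.452.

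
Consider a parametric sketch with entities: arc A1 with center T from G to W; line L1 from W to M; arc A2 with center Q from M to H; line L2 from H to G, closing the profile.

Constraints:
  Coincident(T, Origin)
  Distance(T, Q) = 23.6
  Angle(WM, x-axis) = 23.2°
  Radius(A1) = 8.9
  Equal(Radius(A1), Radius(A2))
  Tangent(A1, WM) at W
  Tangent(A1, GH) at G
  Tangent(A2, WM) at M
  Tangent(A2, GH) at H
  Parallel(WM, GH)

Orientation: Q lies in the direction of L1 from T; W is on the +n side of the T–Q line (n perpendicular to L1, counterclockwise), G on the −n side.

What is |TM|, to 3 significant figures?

25.2

Tangency of A1 to both parallel lines with radius 8.9 puts W and G at T ± 8.9·n: W = (-3.51, 8.18), G = (3.51, -8.18). Equal radii place M and H the same way about Q: M = Q + 8.9·n = (18.2, 17.5), H = Q − 8.9·n = (25.2, 1.12). Then |TM| = |M − T| = 25.2.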